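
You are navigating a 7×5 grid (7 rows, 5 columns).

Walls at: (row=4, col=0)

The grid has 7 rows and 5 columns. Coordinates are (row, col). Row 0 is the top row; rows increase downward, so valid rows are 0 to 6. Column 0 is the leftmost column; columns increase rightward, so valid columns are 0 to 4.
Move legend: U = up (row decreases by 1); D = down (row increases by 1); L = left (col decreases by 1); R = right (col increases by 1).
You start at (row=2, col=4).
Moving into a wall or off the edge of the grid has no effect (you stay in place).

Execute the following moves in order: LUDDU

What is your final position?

Start: (row=2, col=4)
  L (left): (row=2, col=4) -> (row=2, col=3)
  U (up): (row=2, col=3) -> (row=1, col=3)
  D (down): (row=1, col=3) -> (row=2, col=3)
  D (down): (row=2, col=3) -> (row=3, col=3)
  U (up): (row=3, col=3) -> (row=2, col=3)
Final: (row=2, col=3)

Answer: Final position: (row=2, col=3)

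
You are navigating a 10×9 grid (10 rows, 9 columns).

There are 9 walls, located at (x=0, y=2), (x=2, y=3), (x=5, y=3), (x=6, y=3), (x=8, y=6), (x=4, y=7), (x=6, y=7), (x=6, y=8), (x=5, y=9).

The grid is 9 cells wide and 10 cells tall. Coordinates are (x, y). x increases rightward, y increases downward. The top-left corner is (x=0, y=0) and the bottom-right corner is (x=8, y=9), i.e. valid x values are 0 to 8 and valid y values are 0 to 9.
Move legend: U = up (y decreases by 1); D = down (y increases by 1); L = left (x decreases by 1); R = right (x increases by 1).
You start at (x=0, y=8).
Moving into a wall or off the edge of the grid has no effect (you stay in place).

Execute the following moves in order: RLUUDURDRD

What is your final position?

Answer: Final position: (x=2, y=8)

Derivation:
Start: (x=0, y=8)
  R (right): (x=0, y=8) -> (x=1, y=8)
  L (left): (x=1, y=8) -> (x=0, y=8)
  U (up): (x=0, y=8) -> (x=0, y=7)
  U (up): (x=0, y=7) -> (x=0, y=6)
  D (down): (x=0, y=6) -> (x=0, y=7)
  U (up): (x=0, y=7) -> (x=0, y=6)
  R (right): (x=0, y=6) -> (x=1, y=6)
  D (down): (x=1, y=6) -> (x=1, y=7)
  R (right): (x=1, y=7) -> (x=2, y=7)
  D (down): (x=2, y=7) -> (x=2, y=8)
Final: (x=2, y=8)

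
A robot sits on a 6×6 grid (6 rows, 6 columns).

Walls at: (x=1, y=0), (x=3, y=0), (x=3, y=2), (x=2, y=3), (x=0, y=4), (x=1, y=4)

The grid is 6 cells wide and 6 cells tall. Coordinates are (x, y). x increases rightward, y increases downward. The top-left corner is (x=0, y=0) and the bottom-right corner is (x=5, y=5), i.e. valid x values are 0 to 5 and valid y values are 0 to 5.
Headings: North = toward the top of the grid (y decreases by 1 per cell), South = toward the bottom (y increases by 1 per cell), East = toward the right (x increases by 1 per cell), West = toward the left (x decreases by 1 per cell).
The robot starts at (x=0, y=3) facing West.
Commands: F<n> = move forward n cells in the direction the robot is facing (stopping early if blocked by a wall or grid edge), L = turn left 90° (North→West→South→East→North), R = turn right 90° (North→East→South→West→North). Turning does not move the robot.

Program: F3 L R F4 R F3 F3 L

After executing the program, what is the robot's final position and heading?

Answer: Final position: (x=0, y=0), facing West

Derivation:
Start: (x=0, y=3), facing West
  F3: move forward 0/3 (blocked), now at (x=0, y=3)
  L: turn left, now facing South
  R: turn right, now facing West
  F4: move forward 0/4 (blocked), now at (x=0, y=3)
  R: turn right, now facing North
  F3: move forward 3, now at (x=0, y=0)
  F3: move forward 0/3 (blocked), now at (x=0, y=0)
  L: turn left, now facing West
Final: (x=0, y=0), facing West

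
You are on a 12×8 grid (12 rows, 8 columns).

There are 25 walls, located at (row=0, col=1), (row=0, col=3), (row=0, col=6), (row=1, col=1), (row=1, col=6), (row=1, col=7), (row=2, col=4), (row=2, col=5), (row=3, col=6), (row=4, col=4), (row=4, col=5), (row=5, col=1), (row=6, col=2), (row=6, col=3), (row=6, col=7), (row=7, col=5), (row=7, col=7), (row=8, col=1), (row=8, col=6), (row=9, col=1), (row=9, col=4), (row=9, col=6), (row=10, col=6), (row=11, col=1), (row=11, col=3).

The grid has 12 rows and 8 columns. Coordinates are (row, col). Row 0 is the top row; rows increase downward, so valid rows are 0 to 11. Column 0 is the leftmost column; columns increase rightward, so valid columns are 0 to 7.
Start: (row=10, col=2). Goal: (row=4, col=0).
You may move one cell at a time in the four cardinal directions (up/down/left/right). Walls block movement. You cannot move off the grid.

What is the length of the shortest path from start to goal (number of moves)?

Answer: Shortest path length: 8

Derivation:
BFS from (row=10, col=2) until reaching (row=4, col=0):
  Distance 0: (row=10, col=2)
  Distance 1: (row=9, col=2), (row=10, col=1), (row=10, col=3), (row=11, col=2)
  Distance 2: (row=8, col=2), (row=9, col=3), (row=10, col=0), (row=10, col=4)
  Distance 3: (row=7, col=2), (row=8, col=3), (row=9, col=0), (row=10, col=5), (row=11, col=0), (row=11, col=4)
  Distance 4: (row=7, col=1), (row=7, col=3), (row=8, col=0), (row=8, col=4), (row=9, col=5), (row=11, col=5)
  Distance 5: (row=6, col=1), (row=7, col=0), (row=7, col=4), (row=8, col=5), (row=11, col=6)
  Distance 6: (row=6, col=0), (row=6, col=4), (row=11, col=7)
  Distance 7: (row=5, col=0), (row=5, col=4), (row=6, col=5), (row=10, col=7)
  Distance 8: (row=4, col=0), (row=5, col=3), (row=5, col=5), (row=6, col=6), (row=9, col=7)  <- goal reached here
One shortest path (8 moves): (row=10, col=2) -> (row=10, col=1) -> (row=10, col=0) -> (row=9, col=0) -> (row=8, col=0) -> (row=7, col=0) -> (row=6, col=0) -> (row=5, col=0) -> (row=4, col=0)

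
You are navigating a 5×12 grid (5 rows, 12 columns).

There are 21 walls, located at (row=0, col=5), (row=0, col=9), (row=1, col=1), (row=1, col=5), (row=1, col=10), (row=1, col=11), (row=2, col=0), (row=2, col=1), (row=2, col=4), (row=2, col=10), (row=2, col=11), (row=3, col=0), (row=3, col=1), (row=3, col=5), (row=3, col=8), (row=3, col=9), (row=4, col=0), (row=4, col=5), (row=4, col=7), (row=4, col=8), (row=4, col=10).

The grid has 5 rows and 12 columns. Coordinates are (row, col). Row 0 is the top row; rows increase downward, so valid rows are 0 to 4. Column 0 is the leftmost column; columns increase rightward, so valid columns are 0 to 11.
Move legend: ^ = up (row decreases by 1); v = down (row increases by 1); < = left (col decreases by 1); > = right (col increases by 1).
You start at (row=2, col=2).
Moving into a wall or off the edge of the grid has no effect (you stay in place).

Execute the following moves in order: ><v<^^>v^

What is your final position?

Answer: Final position: (row=1, col=3)

Derivation:
Start: (row=2, col=2)
  > (right): (row=2, col=2) -> (row=2, col=3)
  < (left): (row=2, col=3) -> (row=2, col=2)
  v (down): (row=2, col=2) -> (row=3, col=2)
  < (left): blocked, stay at (row=3, col=2)
  ^ (up): (row=3, col=2) -> (row=2, col=2)
  ^ (up): (row=2, col=2) -> (row=1, col=2)
  > (right): (row=1, col=2) -> (row=1, col=3)
  v (down): (row=1, col=3) -> (row=2, col=3)
  ^ (up): (row=2, col=3) -> (row=1, col=3)
Final: (row=1, col=3)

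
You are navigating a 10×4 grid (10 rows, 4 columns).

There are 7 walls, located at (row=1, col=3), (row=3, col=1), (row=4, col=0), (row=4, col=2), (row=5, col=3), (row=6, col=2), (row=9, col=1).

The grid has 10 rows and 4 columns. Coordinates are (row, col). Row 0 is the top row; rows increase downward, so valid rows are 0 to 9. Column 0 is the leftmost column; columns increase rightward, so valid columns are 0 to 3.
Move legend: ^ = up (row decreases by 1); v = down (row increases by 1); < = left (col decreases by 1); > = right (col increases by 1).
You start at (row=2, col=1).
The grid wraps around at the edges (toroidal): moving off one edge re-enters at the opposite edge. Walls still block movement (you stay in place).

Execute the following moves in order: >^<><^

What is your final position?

Start: (row=2, col=1)
  > (right): (row=2, col=1) -> (row=2, col=2)
  ^ (up): (row=2, col=2) -> (row=1, col=2)
  < (left): (row=1, col=2) -> (row=1, col=1)
  > (right): (row=1, col=1) -> (row=1, col=2)
  < (left): (row=1, col=2) -> (row=1, col=1)
  ^ (up): (row=1, col=1) -> (row=0, col=1)
Final: (row=0, col=1)

Answer: Final position: (row=0, col=1)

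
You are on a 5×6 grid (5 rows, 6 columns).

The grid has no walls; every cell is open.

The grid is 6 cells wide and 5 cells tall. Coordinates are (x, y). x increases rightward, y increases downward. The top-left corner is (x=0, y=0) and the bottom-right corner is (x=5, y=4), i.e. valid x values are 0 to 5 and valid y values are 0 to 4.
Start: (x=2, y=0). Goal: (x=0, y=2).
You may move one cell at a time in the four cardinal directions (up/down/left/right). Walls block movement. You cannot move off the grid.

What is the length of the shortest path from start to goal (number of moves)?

BFS from (x=2, y=0) until reaching (x=0, y=2):
  Distance 0: (x=2, y=0)
  Distance 1: (x=1, y=0), (x=3, y=0), (x=2, y=1)
  Distance 2: (x=0, y=0), (x=4, y=0), (x=1, y=1), (x=3, y=1), (x=2, y=2)
  Distance 3: (x=5, y=0), (x=0, y=1), (x=4, y=1), (x=1, y=2), (x=3, y=2), (x=2, y=3)
  Distance 4: (x=5, y=1), (x=0, y=2), (x=4, y=2), (x=1, y=3), (x=3, y=3), (x=2, y=4)  <- goal reached here
One shortest path (4 moves): (x=2, y=0) -> (x=1, y=0) -> (x=0, y=0) -> (x=0, y=1) -> (x=0, y=2)

Answer: Shortest path length: 4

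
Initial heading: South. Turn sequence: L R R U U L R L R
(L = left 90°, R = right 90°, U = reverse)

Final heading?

Answer: Final heading: West

Derivation:
Start: South
  L (left (90° counter-clockwise)) -> East
  R (right (90° clockwise)) -> South
  R (right (90° clockwise)) -> West
  U (U-turn (180°)) -> East
  U (U-turn (180°)) -> West
  L (left (90° counter-clockwise)) -> South
  R (right (90° clockwise)) -> West
  L (left (90° counter-clockwise)) -> South
  R (right (90° clockwise)) -> West
Final: West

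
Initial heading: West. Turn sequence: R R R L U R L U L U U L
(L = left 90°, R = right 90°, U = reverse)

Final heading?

Answer: Final heading: West

Derivation:
Start: West
  R (right (90° clockwise)) -> North
  R (right (90° clockwise)) -> East
  R (right (90° clockwise)) -> South
  L (left (90° counter-clockwise)) -> East
  U (U-turn (180°)) -> West
  R (right (90° clockwise)) -> North
  L (left (90° counter-clockwise)) -> West
  U (U-turn (180°)) -> East
  L (left (90° counter-clockwise)) -> North
  U (U-turn (180°)) -> South
  U (U-turn (180°)) -> North
  L (left (90° counter-clockwise)) -> West
Final: West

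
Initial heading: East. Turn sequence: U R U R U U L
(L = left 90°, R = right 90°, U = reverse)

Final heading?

Start: East
  U (U-turn (180°)) -> West
  R (right (90° clockwise)) -> North
  U (U-turn (180°)) -> South
  R (right (90° clockwise)) -> West
  U (U-turn (180°)) -> East
  U (U-turn (180°)) -> West
  L (left (90° counter-clockwise)) -> South
Final: South

Answer: Final heading: South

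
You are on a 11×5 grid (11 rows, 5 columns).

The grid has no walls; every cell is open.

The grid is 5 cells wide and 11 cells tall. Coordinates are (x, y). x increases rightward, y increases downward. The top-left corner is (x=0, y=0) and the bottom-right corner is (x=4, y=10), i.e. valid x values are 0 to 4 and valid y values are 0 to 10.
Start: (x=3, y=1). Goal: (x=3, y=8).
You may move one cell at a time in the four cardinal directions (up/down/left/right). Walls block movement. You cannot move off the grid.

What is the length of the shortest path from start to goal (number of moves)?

Answer: Shortest path length: 7

Derivation:
BFS from (x=3, y=1) until reaching (x=3, y=8):
  Distance 0: (x=3, y=1)
  Distance 1: (x=3, y=0), (x=2, y=1), (x=4, y=1), (x=3, y=2)
  Distance 2: (x=2, y=0), (x=4, y=0), (x=1, y=1), (x=2, y=2), (x=4, y=2), (x=3, y=3)
  Distance 3: (x=1, y=0), (x=0, y=1), (x=1, y=2), (x=2, y=3), (x=4, y=3), (x=3, y=4)
  Distance 4: (x=0, y=0), (x=0, y=2), (x=1, y=3), (x=2, y=4), (x=4, y=4), (x=3, y=5)
  Distance 5: (x=0, y=3), (x=1, y=4), (x=2, y=5), (x=4, y=5), (x=3, y=6)
  Distance 6: (x=0, y=4), (x=1, y=5), (x=2, y=6), (x=4, y=6), (x=3, y=7)
  Distance 7: (x=0, y=5), (x=1, y=6), (x=2, y=7), (x=4, y=7), (x=3, y=8)  <- goal reached here
One shortest path (7 moves): (x=3, y=1) -> (x=3, y=2) -> (x=3, y=3) -> (x=3, y=4) -> (x=3, y=5) -> (x=3, y=6) -> (x=3, y=7) -> (x=3, y=8)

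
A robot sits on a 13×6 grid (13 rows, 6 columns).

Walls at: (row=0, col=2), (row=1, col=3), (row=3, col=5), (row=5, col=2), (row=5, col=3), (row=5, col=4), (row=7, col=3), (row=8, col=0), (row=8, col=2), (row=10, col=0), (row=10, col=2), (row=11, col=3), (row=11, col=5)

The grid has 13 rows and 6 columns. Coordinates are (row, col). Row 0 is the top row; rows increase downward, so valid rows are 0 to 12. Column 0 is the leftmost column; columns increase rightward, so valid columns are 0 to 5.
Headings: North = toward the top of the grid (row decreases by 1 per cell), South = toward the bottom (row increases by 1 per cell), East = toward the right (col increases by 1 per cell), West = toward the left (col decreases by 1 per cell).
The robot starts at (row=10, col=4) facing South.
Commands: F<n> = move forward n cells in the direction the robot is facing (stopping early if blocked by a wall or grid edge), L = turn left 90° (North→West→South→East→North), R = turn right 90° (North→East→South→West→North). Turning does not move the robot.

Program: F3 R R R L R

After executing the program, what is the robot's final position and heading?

Start: (row=10, col=4), facing South
  F3: move forward 2/3 (blocked), now at (row=12, col=4)
  R: turn right, now facing West
  R: turn right, now facing North
  R: turn right, now facing East
  L: turn left, now facing North
  R: turn right, now facing East
Final: (row=12, col=4), facing East

Answer: Final position: (row=12, col=4), facing East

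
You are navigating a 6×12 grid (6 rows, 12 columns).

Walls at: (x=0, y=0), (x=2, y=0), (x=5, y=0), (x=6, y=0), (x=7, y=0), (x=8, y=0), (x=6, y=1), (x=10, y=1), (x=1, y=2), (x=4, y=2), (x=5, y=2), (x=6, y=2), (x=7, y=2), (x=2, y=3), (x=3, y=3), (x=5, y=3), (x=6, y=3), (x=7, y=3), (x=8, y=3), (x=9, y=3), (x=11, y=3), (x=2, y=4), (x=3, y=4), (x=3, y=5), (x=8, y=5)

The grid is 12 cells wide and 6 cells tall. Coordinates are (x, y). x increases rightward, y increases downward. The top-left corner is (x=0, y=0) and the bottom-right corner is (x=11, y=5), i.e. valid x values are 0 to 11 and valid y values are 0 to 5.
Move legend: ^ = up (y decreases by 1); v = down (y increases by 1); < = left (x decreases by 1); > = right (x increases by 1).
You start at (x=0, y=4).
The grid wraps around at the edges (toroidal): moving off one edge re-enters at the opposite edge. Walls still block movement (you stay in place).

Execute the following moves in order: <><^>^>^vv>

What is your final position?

Start: (x=0, y=4)
  < (left): (x=0, y=4) -> (x=11, y=4)
  > (right): (x=11, y=4) -> (x=0, y=4)
  < (left): (x=0, y=4) -> (x=11, y=4)
  ^ (up): blocked, stay at (x=11, y=4)
  > (right): (x=11, y=4) -> (x=0, y=4)
  ^ (up): (x=0, y=4) -> (x=0, y=3)
  > (right): (x=0, y=3) -> (x=1, y=3)
  ^ (up): blocked, stay at (x=1, y=3)
  v (down): (x=1, y=3) -> (x=1, y=4)
  v (down): (x=1, y=4) -> (x=1, y=5)
  > (right): (x=1, y=5) -> (x=2, y=5)
Final: (x=2, y=5)

Answer: Final position: (x=2, y=5)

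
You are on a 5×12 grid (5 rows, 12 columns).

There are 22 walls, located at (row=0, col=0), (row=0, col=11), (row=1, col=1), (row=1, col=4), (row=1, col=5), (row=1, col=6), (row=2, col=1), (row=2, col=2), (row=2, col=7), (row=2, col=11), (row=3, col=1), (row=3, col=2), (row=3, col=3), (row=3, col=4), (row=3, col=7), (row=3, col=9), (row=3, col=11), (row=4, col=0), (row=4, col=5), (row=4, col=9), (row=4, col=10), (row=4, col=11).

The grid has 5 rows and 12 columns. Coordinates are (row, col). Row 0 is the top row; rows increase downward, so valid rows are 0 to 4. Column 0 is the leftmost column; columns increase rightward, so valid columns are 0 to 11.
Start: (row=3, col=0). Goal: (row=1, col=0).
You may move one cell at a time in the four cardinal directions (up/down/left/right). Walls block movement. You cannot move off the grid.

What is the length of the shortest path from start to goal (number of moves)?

Answer: Shortest path length: 2

Derivation:
BFS from (row=3, col=0) until reaching (row=1, col=0):
  Distance 0: (row=3, col=0)
  Distance 1: (row=2, col=0)
  Distance 2: (row=1, col=0)  <- goal reached here
One shortest path (2 moves): (row=3, col=0) -> (row=2, col=0) -> (row=1, col=0)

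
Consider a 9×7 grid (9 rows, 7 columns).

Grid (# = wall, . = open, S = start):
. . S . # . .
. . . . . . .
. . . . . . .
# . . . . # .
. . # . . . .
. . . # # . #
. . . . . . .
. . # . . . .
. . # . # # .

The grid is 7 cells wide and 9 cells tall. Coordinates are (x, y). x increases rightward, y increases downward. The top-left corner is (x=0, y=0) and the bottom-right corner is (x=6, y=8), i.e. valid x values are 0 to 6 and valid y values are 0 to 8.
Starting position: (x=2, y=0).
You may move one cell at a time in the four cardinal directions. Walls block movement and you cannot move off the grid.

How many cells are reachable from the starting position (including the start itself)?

BFS flood-fill from (x=2, y=0):
  Distance 0: (x=2, y=0)
  Distance 1: (x=1, y=0), (x=3, y=0), (x=2, y=1)
  Distance 2: (x=0, y=0), (x=1, y=1), (x=3, y=1), (x=2, y=2)
  Distance 3: (x=0, y=1), (x=4, y=1), (x=1, y=2), (x=3, y=2), (x=2, y=3)
  Distance 4: (x=5, y=1), (x=0, y=2), (x=4, y=2), (x=1, y=3), (x=3, y=3)
  Distance 5: (x=5, y=0), (x=6, y=1), (x=5, y=2), (x=4, y=3), (x=1, y=4), (x=3, y=4)
  Distance 6: (x=6, y=0), (x=6, y=2), (x=0, y=4), (x=4, y=4), (x=1, y=5)
  Distance 7: (x=6, y=3), (x=5, y=4), (x=0, y=5), (x=2, y=5), (x=1, y=6)
  Distance 8: (x=6, y=4), (x=5, y=5), (x=0, y=6), (x=2, y=6), (x=1, y=7)
  Distance 9: (x=3, y=6), (x=5, y=6), (x=0, y=7), (x=1, y=8)
  Distance 10: (x=4, y=6), (x=6, y=6), (x=3, y=7), (x=5, y=7), (x=0, y=8)
  Distance 11: (x=4, y=7), (x=6, y=7), (x=3, y=8)
  Distance 12: (x=6, y=8)
Total reachable: 52 (grid has 52 open cells total)

Answer: Reachable cells: 52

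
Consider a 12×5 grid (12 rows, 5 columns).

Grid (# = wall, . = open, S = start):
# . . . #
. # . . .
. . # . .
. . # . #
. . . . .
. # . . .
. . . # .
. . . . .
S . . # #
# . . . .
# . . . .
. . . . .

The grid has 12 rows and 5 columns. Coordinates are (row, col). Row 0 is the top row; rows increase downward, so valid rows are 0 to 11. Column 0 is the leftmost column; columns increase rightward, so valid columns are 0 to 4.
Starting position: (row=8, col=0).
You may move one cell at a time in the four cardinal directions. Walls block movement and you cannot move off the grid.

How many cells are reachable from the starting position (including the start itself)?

BFS flood-fill from (row=8, col=0):
  Distance 0: (row=8, col=0)
  Distance 1: (row=7, col=0), (row=8, col=1)
  Distance 2: (row=6, col=0), (row=7, col=1), (row=8, col=2), (row=9, col=1)
  Distance 3: (row=5, col=0), (row=6, col=1), (row=7, col=2), (row=9, col=2), (row=10, col=1)
  Distance 4: (row=4, col=0), (row=6, col=2), (row=7, col=3), (row=9, col=3), (row=10, col=2), (row=11, col=1)
  Distance 5: (row=3, col=0), (row=4, col=1), (row=5, col=2), (row=7, col=4), (row=9, col=4), (row=10, col=3), (row=11, col=0), (row=11, col=2)
  Distance 6: (row=2, col=0), (row=3, col=1), (row=4, col=2), (row=5, col=3), (row=6, col=4), (row=10, col=4), (row=11, col=3)
  Distance 7: (row=1, col=0), (row=2, col=1), (row=4, col=3), (row=5, col=4), (row=11, col=4)
  Distance 8: (row=3, col=3), (row=4, col=4)
  Distance 9: (row=2, col=3)
  Distance 10: (row=1, col=3), (row=2, col=4)
  Distance 11: (row=0, col=3), (row=1, col=2), (row=1, col=4)
  Distance 12: (row=0, col=2)
  Distance 13: (row=0, col=1)
Total reachable: 48 (grid has 48 open cells total)

Answer: Reachable cells: 48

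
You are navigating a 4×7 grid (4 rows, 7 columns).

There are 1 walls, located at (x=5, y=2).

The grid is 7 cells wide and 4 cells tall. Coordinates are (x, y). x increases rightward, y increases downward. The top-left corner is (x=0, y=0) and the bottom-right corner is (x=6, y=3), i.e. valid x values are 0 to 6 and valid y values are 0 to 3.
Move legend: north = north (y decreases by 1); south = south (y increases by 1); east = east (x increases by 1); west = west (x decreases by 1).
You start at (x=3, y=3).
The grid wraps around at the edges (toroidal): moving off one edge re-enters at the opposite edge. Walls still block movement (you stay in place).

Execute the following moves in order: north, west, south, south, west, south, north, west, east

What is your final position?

Answer: Final position: (x=1, y=0)

Derivation:
Start: (x=3, y=3)
  north (north): (x=3, y=3) -> (x=3, y=2)
  west (west): (x=3, y=2) -> (x=2, y=2)
  south (south): (x=2, y=2) -> (x=2, y=3)
  south (south): (x=2, y=3) -> (x=2, y=0)
  west (west): (x=2, y=0) -> (x=1, y=0)
  south (south): (x=1, y=0) -> (x=1, y=1)
  north (north): (x=1, y=1) -> (x=1, y=0)
  west (west): (x=1, y=0) -> (x=0, y=0)
  east (east): (x=0, y=0) -> (x=1, y=0)
Final: (x=1, y=0)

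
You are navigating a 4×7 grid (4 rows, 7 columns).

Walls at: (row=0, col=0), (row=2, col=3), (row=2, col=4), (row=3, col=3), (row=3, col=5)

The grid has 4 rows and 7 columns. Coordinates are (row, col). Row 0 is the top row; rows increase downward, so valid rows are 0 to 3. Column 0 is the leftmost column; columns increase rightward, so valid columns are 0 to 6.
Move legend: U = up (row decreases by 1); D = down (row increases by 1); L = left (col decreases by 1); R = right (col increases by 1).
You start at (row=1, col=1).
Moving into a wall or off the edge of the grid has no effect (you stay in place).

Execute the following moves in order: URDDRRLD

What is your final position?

Answer: Final position: (row=3, col=1)

Derivation:
Start: (row=1, col=1)
  U (up): (row=1, col=1) -> (row=0, col=1)
  R (right): (row=0, col=1) -> (row=0, col=2)
  D (down): (row=0, col=2) -> (row=1, col=2)
  D (down): (row=1, col=2) -> (row=2, col=2)
  R (right): blocked, stay at (row=2, col=2)
  R (right): blocked, stay at (row=2, col=2)
  L (left): (row=2, col=2) -> (row=2, col=1)
  D (down): (row=2, col=1) -> (row=3, col=1)
Final: (row=3, col=1)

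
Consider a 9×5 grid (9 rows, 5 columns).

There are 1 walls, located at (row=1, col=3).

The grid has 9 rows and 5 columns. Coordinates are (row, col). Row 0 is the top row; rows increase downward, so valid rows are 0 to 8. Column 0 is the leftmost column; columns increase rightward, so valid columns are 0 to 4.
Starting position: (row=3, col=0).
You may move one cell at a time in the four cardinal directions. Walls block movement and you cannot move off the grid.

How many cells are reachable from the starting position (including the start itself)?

Answer: Reachable cells: 44

Derivation:
BFS flood-fill from (row=3, col=0):
  Distance 0: (row=3, col=0)
  Distance 1: (row=2, col=0), (row=3, col=1), (row=4, col=0)
  Distance 2: (row=1, col=0), (row=2, col=1), (row=3, col=2), (row=4, col=1), (row=5, col=0)
  Distance 3: (row=0, col=0), (row=1, col=1), (row=2, col=2), (row=3, col=3), (row=4, col=2), (row=5, col=1), (row=6, col=0)
  Distance 4: (row=0, col=1), (row=1, col=2), (row=2, col=3), (row=3, col=4), (row=4, col=3), (row=5, col=2), (row=6, col=1), (row=7, col=0)
  Distance 5: (row=0, col=2), (row=2, col=4), (row=4, col=4), (row=5, col=3), (row=6, col=2), (row=7, col=1), (row=8, col=0)
  Distance 6: (row=0, col=3), (row=1, col=4), (row=5, col=4), (row=6, col=3), (row=7, col=2), (row=8, col=1)
  Distance 7: (row=0, col=4), (row=6, col=4), (row=7, col=3), (row=8, col=2)
  Distance 8: (row=7, col=4), (row=8, col=3)
  Distance 9: (row=8, col=4)
Total reachable: 44 (grid has 44 open cells total)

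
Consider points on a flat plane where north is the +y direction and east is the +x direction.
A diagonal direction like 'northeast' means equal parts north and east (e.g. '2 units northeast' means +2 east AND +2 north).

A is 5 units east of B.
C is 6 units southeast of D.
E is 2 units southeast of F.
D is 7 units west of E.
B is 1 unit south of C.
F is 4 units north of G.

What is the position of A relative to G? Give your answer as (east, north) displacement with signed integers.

Answer: A is at (east=6, north=-5) relative to G.

Derivation:
Place G at the origin (east=0, north=0).
  F is 4 units north of G: delta (east=+0, north=+4); F at (east=0, north=4).
  E is 2 units southeast of F: delta (east=+2, north=-2); E at (east=2, north=2).
  D is 7 units west of E: delta (east=-7, north=+0); D at (east=-5, north=2).
  C is 6 units southeast of D: delta (east=+6, north=-6); C at (east=1, north=-4).
  B is 1 unit south of C: delta (east=+0, north=-1); B at (east=1, north=-5).
  A is 5 units east of B: delta (east=+5, north=+0); A at (east=6, north=-5).
Therefore A relative to G: (east=6, north=-5).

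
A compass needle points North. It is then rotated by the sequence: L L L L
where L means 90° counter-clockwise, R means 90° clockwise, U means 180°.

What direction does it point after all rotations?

Answer: Final heading: North

Derivation:
Start: North
  L (left (90° counter-clockwise)) -> West
  L (left (90° counter-clockwise)) -> South
  L (left (90° counter-clockwise)) -> East
  L (left (90° counter-clockwise)) -> North
Final: North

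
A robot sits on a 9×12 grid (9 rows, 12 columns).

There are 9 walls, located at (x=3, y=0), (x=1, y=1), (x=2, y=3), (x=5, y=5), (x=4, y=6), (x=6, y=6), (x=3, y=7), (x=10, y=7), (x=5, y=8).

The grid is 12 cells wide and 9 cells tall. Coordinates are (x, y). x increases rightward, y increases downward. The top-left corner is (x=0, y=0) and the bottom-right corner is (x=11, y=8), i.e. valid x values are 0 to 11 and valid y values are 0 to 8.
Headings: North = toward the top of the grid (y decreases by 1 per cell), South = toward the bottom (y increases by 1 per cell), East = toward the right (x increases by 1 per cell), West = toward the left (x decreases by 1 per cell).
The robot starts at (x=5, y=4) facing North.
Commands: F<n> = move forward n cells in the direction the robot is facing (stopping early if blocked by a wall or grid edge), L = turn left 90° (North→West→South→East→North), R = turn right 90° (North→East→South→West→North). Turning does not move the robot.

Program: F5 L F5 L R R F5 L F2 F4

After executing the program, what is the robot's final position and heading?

Answer: Final position: (x=4, y=0), facing West

Derivation:
Start: (x=5, y=4), facing North
  F5: move forward 4/5 (blocked), now at (x=5, y=0)
  L: turn left, now facing West
  F5: move forward 1/5 (blocked), now at (x=4, y=0)
  L: turn left, now facing South
  R: turn right, now facing West
  R: turn right, now facing North
  F5: move forward 0/5 (blocked), now at (x=4, y=0)
  L: turn left, now facing West
  F2: move forward 0/2 (blocked), now at (x=4, y=0)
  F4: move forward 0/4 (blocked), now at (x=4, y=0)
Final: (x=4, y=0), facing West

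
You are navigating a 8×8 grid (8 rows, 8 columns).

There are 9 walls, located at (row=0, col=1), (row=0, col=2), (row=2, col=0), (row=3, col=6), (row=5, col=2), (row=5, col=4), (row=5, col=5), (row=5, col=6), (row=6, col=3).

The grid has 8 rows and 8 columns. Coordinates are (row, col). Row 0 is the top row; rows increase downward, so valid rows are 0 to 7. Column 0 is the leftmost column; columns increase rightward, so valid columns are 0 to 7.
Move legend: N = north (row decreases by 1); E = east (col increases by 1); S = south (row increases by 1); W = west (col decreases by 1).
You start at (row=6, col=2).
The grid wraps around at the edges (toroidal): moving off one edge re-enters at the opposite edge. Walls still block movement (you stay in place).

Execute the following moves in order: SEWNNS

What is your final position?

Answer: Final position: (row=7, col=2)

Derivation:
Start: (row=6, col=2)
  S (south): (row=6, col=2) -> (row=7, col=2)
  E (east): (row=7, col=2) -> (row=7, col=3)
  W (west): (row=7, col=3) -> (row=7, col=2)
  N (north): (row=7, col=2) -> (row=6, col=2)
  N (north): blocked, stay at (row=6, col=2)
  S (south): (row=6, col=2) -> (row=7, col=2)
Final: (row=7, col=2)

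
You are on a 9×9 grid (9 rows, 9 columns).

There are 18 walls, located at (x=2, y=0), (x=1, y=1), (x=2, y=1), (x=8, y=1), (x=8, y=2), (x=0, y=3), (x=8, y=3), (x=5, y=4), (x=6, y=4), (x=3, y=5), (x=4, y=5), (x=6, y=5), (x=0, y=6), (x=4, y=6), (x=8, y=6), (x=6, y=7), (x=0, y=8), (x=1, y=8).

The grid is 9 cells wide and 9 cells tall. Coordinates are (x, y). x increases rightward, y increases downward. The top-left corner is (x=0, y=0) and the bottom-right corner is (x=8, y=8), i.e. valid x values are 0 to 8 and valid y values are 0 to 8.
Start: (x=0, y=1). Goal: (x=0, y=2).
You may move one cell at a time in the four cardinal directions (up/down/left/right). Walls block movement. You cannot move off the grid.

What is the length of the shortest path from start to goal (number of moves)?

Answer: Shortest path length: 1

Derivation:
BFS from (x=0, y=1) until reaching (x=0, y=2):
  Distance 0: (x=0, y=1)
  Distance 1: (x=0, y=0), (x=0, y=2)  <- goal reached here
One shortest path (1 moves): (x=0, y=1) -> (x=0, y=2)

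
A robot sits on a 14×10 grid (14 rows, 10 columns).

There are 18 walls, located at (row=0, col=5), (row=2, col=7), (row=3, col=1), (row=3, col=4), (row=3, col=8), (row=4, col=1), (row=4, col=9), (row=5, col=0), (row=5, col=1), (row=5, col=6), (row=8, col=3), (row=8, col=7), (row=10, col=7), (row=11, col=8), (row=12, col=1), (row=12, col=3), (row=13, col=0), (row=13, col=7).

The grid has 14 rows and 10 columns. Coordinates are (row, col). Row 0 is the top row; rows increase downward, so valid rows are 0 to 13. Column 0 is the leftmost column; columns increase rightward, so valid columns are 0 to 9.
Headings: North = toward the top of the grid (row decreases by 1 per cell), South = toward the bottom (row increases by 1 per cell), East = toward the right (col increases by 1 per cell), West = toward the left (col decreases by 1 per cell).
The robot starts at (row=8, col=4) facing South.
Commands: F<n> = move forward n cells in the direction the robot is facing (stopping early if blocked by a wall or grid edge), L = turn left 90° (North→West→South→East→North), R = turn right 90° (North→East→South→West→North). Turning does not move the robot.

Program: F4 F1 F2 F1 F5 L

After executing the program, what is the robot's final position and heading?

Start: (row=8, col=4), facing South
  F4: move forward 4, now at (row=12, col=4)
  F1: move forward 1, now at (row=13, col=4)
  F2: move forward 0/2 (blocked), now at (row=13, col=4)
  F1: move forward 0/1 (blocked), now at (row=13, col=4)
  F5: move forward 0/5 (blocked), now at (row=13, col=4)
  L: turn left, now facing East
Final: (row=13, col=4), facing East

Answer: Final position: (row=13, col=4), facing East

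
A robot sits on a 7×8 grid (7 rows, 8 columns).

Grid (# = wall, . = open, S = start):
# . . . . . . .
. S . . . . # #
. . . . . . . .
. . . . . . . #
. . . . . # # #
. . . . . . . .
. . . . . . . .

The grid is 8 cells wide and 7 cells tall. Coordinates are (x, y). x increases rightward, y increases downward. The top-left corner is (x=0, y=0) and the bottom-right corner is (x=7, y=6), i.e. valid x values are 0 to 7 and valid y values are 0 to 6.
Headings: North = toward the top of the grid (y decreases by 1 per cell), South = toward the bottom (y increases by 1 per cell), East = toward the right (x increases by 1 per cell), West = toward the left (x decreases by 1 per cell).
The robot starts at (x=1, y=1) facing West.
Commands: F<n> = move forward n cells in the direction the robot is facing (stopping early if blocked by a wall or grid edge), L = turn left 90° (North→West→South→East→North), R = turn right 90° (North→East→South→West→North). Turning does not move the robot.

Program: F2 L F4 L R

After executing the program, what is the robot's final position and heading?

Start: (x=1, y=1), facing West
  F2: move forward 1/2 (blocked), now at (x=0, y=1)
  L: turn left, now facing South
  F4: move forward 4, now at (x=0, y=5)
  L: turn left, now facing East
  R: turn right, now facing South
Final: (x=0, y=5), facing South

Answer: Final position: (x=0, y=5), facing South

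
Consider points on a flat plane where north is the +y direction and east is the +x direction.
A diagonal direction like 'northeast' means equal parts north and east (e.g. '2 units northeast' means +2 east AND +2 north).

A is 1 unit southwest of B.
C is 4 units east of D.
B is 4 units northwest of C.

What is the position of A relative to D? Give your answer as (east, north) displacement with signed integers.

Place D at the origin (east=0, north=0).
  C is 4 units east of D: delta (east=+4, north=+0); C at (east=4, north=0).
  B is 4 units northwest of C: delta (east=-4, north=+4); B at (east=0, north=4).
  A is 1 unit southwest of B: delta (east=-1, north=-1); A at (east=-1, north=3).
Therefore A relative to D: (east=-1, north=3).

Answer: A is at (east=-1, north=3) relative to D.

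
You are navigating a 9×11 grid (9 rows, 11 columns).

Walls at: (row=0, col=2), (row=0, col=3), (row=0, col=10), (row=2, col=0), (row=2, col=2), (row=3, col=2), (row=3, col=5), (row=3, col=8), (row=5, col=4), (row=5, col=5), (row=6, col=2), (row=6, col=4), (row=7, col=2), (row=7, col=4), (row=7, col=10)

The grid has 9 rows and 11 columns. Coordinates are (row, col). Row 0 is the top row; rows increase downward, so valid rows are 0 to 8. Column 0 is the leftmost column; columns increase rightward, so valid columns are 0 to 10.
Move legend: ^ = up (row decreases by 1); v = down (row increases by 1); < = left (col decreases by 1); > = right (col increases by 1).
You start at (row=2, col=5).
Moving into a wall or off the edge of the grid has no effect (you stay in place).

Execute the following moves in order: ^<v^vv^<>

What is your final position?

Start: (row=2, col=5)
  ^ (up): (row=2, col=5) -> (row=1, col=5)
  < (left): (row=1, col=5) -> (row=1, col=4)
  v (down): (row=1, col=4) -> (row=2, col=4)
  ^ (up): (row=2, col=4) -> (row=1, col=4)
  v (down): (row=1, col=4) -> (row=2, col=4)
  v (down): (row=2, col=4) -> (row=3, col=4)
  ^ (up): (row=3, col=4) -> (row=2, col=4)
  < (left): (row=2, col=4) -> (row=2, col=3)
  > (right): (row=2, col=3) -> (row=2, col=4)
Final: (row=2, col=4)

Answer: Final position: (row=2, col=4)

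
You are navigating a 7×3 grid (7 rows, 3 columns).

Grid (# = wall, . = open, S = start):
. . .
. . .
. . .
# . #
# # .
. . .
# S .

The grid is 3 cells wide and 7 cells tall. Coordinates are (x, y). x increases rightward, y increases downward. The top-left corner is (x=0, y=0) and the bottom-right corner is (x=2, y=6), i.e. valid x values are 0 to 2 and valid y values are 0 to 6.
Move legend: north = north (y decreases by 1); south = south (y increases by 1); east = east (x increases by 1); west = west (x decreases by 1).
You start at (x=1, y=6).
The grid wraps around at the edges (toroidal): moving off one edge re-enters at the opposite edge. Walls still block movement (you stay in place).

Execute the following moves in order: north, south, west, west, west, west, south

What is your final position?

Start: (x=1, y=6)
  north (north): (x=1, y=6) -> (x=1, y=5)
  south (south): (x=1, y=5) -> (x=1, y=6)
  [×4]west (west): blocked, stay at (x=1, y=6)
  south (south): (x=1, y=6) -> (x=1, y=0)
Final: (x=1, y=0)

Answer: Final position: (x=1, y=0)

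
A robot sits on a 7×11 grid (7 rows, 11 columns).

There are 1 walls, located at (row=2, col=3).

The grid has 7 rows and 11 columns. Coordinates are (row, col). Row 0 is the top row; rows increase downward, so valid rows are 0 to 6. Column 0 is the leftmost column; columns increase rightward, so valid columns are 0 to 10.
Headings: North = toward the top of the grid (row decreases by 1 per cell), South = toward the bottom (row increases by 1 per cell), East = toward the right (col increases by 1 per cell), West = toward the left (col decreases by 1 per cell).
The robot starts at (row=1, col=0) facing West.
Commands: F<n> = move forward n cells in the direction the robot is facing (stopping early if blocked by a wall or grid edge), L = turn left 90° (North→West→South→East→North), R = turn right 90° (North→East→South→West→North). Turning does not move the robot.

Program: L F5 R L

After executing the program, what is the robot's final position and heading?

Answer: Final position: (row=6, col=0), facing South

Derivation:
Start: (row=1, col=0), facing West
  L: turn left, now facing South
  F5: move forward 5, now at (row=6, col=0)
  R: turn right, now facing West
  L: turn left, now facing South
Final: (row=6, col=0), facing South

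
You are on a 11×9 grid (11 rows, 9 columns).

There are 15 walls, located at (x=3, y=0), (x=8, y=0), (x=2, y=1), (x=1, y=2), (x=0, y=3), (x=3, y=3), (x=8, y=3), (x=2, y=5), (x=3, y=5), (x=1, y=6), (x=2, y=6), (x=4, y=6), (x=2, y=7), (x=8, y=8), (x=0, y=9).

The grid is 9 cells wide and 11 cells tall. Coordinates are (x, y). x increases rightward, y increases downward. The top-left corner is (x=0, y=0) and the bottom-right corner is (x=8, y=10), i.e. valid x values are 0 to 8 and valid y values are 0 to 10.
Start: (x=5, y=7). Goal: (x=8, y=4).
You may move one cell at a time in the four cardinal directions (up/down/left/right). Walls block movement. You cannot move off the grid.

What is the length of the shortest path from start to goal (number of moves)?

Answer: Shortest path length: 6

Derivation:
BFS from (x=5, y=7) until reaching (x=8, y=4):
  Distance 0: (x=5, y=7)
  Distance 1: (x=5, y=6), (x=4, y=7), (x=6, y=7), (x=5, y=8)
  Distance 2: (x=5, y=5), (x=6, y=6), (x=3, y=7), (x=7, y=7), (x=4, y=8), (x=6, y=8), (x=5, y=9)
  Distance 3: (x=5, y=4), (x=4, y=5), (x=6, y=5), (x=3, y=6), (x=7, y=6), (x=8, y=7), (x=3, y=8), (x=7, y=8), (x=4, y=9), (x=6, y=9), (x=5, y=10)
  Distance 4: (x=5, y=3), (x=4, y=4), (x=6, y=4), (x=7, y=5), (x=8, y=6), (x=2, y=8), (x=3, y=9), (x=7, y=9), (x=4, y=10), (x=6, y=10)
  Distance 5: (x=5, y=2), (x=4, y=3), (x=6, y=3), (x=3, y=4), (x=7, y=4), (x=8, y=5), (x=1, y=8), (x=2, y=9), (x=8, y=9), (x=3, y=10), (x=7, y=10)
  Distance 6: (x=5, y=1), (x=4, y=2), (x=6, y=2), (x=7, y=3), (x=2, y=4), (x=8, y=4), (x=1, y=7), (x=0, y=8), (x=1, y=9), (x=2, y=10), (x=8, y=10)  <- goal reached here
One shortest path (6 moves): (x=5, y=7) -> (x=6, y=7) -> (x=7, y=7) -> (x=8, y=7) -> (x=8, y=6) -> (x=8, y=5) -> (x=8, y=4)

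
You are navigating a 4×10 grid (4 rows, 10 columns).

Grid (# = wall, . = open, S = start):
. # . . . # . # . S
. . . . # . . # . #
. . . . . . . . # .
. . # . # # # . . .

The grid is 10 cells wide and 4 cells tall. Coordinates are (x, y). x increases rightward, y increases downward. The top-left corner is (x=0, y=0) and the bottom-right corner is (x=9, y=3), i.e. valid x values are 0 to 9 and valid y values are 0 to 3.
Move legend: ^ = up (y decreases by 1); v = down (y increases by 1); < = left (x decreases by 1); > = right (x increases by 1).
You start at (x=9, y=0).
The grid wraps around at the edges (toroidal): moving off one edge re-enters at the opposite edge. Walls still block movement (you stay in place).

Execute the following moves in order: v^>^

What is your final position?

Start: (x=9, y=0)
  v (down): blocked, stay at (x=9, y=0)
  ^ (up): (x=9, y=0) -> (x=9, y=3)
  > (right): (x=9, y=3) -> (x=0, y=3)
  ^ (up): (x=0, y=3) -> (x=0, y=2)
Final: (x=0, y=2)

Answer: Final position: (x=0, y=2)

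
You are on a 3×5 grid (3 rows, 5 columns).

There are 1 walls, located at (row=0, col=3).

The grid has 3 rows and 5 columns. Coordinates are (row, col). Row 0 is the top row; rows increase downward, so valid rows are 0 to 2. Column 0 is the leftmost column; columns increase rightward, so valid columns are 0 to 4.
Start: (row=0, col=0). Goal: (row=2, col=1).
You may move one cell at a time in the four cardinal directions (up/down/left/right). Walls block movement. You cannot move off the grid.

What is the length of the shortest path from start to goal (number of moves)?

Answer: Shortest path length: 3

Derivation:
BFS from (row=0, col=0) until reaching (row=2, col=1):
  Distance 0: (row=0, col=0)
  Distance 1: (row=0, col=1), (row=1, col=0)
  Distance 2: (row=0, col=2), (row=1, col=1), (row=2, col=0)
  Distance 3: (row=1, col=2), (row=2, col=1)  <- goal reached here
One shortest path (3 moves): (row=0, col=0) -> (row=0, col=1) -> (row=1, col=1) -> (row=2, col=1)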